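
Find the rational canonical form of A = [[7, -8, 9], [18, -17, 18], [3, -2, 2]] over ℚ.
R = [[0, 0, 5], [1, 0, -14], [0, 1, -8]]

The invariant factors of A (the non-unit diagonal entries of the Smith normal form of xI - A over ℚ[x]) are (x + 5)(x^2 + 3x - 1), each dividing the next. The characteristic polynomial is their product, (x + 5)(x^2 + 3x - 1).

The rational canonical form is the block-diagonal matrix of companion matrices C(f_i):
R = [[0, 0, 5], [1, 0, -14], [0, 1, -8]].

Note the characteristic polynomial does not split into linear factors over ℚ, so A has no Jordan form over ℚ; the rational canonical form exists over any field.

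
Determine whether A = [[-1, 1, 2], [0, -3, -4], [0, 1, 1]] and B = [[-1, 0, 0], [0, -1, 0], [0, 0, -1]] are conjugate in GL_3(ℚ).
No.

Both have characteristic polynomial (x + 1)^3, but the minimal polynomial of A is (x + 1)^2 while the minimal polynomial of B is x + 1. The minimal polynomial is a similarity invariant, so A and B are not similar.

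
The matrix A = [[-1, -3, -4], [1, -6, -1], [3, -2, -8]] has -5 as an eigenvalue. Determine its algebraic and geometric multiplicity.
algebraic multiplicity 3, geometric multiplicity 1

The characteristic polynomial is (x + 5)^3, so the factor x + 5 appears with exponent 3: the algebraic multiplicity is 3.

rank(A + 5I) = 2, so the eigenspace has dimension 3 - 2 = 1: the geometric multiplicity is 1.

Since 1 < 3, A is not diagonalizable.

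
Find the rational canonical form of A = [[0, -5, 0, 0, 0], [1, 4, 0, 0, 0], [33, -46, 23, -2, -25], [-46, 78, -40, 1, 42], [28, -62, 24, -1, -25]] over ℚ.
R = [[0, -5, 0, 0, 0], [1, 4, 0, 0, 0], [0, 0, 0, 0, -25], [0, 0, 1, 0, 15], [0, 0, 0, 1, -1]]

The invariant factors of A (the non-unit diagonal entries of the Smith normal form of xI - A over ℚ[x]) are x^2 - 4x + 5, (x + 5)(x^2 - 4x + 5), each dividing the next. The characteristic polynomial is their product, (x + 5)(x^2 - 4x + 5)^2.

The rational canonical form is the block-diagonal matrix of companion matrices C(f_i):
R = [[0, -5, 0, 0, 0], [1, 4, 0, 0, 0], [0, 0, 0, 0, -25], [0, 0, 1, 0, 15], [0, 0, 0, 1, -1]].

Note the characteristic polynomial does not split into linear factors over ℚ, so A has no Jordan form over ℚ; the rational canonical form exists over any field.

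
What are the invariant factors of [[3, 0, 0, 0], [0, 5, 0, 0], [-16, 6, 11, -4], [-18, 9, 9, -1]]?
x - 5, (x - 5)^2(x - 3)

The Jordan structure of A has elementary divisors (x - 3), (x - 5)^2, (x - 5). Arranging the block sizes at each eigenvalue in decreasing order and taking row products gives the invariant factors.

Invariant factors (smallest first, each dividing the next): x - 5, (x - 5)^2(x - 3).

Check: the last factor (x - 5)^2(x - 3) is the minimal polynomial, and the product (x - 5)^3(x - 3) is the characteristic polynomial.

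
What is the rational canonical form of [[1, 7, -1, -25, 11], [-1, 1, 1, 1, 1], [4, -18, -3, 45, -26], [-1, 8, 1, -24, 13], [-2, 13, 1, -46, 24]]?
R = [[0, -4, 0, 0, 0], [1, 1, 0, 0, 0], [0, 0, 0, 0, -12], [0, 0, 1, 0, -1], [0, 0, 0, 1, -2]]

The invariant factors of A (the non-unit diagonal entries of the Smith normal form of xI - A over ℚ[x]) are x^2 - x + 4, (x + 3)(x^2 - x + 4), each dividing the next. The characteristic polynomial is their product, (x + 3)(x^2 - x + 4)^2.

The rational canonical form is the block-diagonal matrix of companion matrices C(f_i):
R = [[0, -4, 0, 0, 0], [1, 1, 0, 0, 0], [0, 0, 0, 0, -12], [0, 0, 1, 0, -1], [0, 0, 0, 1, -2]].

Note the characteristic polynomial does not split into linear factors over ℚ, so A has no Jordan form over ℚ; the rational canonical form exists over any field.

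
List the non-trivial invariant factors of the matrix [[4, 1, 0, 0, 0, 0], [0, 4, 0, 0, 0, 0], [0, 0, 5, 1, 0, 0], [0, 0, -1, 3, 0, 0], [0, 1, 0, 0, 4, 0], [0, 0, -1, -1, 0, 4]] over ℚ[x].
The Jordan structure of A has elementary divisors (x - 4)^2, (x - 4)^2, (x - 4), (x - 4). Arranging the block sizes at each eigenvalue in decreasing order and taking row products gives the invariant factors.

Invariant factors (smallest first, each dividing the next): x - 4, x - 4, (x - 4)^2, (x - 4)^2.

Check: the last factor (x - 4)^2 is the minimal polynomial, and the product (x - 4)^6 is the characteristic polynomial.

x - 4, x - 4, (x - 4)^2, (x - 4)^2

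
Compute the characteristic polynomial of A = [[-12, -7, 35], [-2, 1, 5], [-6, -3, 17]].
χ_A(x) = (x - 2)^3

xI - A = [[x + 12, 7, -35], [2, x - 1, -5], [6, 3, x - 17]].

Expanding det(xI - A) along the first row:
det(xI - A) = + (x + 12)·det([[x - 1, -5], [3, x - 17]]) - (7)·det([[2, -5], [6, x - 17]]) + (-35)·det([[2, x - 1], [6, 3]]).

Evaluating gives χ_A(x) = x^3 - 6x^2 + 12x - 8 = (x - 2)^3.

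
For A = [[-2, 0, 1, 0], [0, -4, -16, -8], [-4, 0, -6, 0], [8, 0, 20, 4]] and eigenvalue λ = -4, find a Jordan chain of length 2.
v_1 = [[0, 1, 1, -2]]^T, v_2 = [[1, 0, -2, 4]]^T

We seek v_1 ∈ ker((A + 4I)^2) \ ker(A + 4I), then set v_{i+1} = (A + 4I) v_i.

One such chain is v_1 = [[0, 1, 1, -2]]^T, v_2 = [[1, 0, -2, 4]]^T. Check: (A + 4I) v_2 = [[0, 0, 0, 0]]^T = 0.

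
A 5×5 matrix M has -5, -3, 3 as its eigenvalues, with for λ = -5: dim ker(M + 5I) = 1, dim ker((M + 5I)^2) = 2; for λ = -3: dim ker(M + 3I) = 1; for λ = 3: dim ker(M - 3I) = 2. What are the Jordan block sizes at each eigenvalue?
Jordan blocks: (-5, 2), (-3, 1), (3, 1), (3, 1)

λ = -5: successive nullity increments [1, 1] count blocks of size ≥ k; block sizes are [2].
λ = -3: successive nullity increments [1] count blocks of size ≥ k; block sizes are [1].
λ = 3: successive nullity increments [2] count blocks of size ≥ k; block sizes are [1, 1].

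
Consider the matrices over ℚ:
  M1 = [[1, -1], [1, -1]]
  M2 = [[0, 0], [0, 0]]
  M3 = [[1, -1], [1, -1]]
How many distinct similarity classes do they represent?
Characteristic polynomials: χ_{M1} = x^2, χ_{M2} = x^2, χ_{M3} = x^2.

{M1, M3}: invariant factors x^2.

{M2}: invariant factors x, x.

Matrices are similar if and only if their invariant-factor lists agree; the partition into similarity classes is {M1, M3}, {M2}.

2 classes: {M1, M3}, {M2}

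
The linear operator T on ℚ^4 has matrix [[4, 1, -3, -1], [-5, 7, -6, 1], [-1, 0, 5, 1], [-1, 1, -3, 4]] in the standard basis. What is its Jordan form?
J = [[5, 1, 0, 0], [0, 5, 0, 0], [0, 0, 5, 1], [0, 0, 0, 5]]

The characteristic polynomial is det(xI - A) = (x - 5)^4, so the eigenvalues are 5 (algebraic multiplicity 4).

For λ = 5: rank(A - 5I) = 2, rank((A - 5I)^2) = 0. The eigenspace has dimension 4 - 2 = 2, so there are 2 Jordan blocks; the rank sequence gives block sizes [2, 2].

Assembling the blocks gives the Jordan form J above.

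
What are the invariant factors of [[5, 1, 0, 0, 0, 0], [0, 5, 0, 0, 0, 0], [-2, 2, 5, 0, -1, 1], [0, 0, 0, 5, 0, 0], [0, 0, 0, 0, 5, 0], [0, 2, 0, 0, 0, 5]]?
The Jordan structure of A has elementary divisors (x - 5)^2, (x - 5)^2, (x - 5), (x - 5). Arranging the block sizes at each eigenvalue in decreasing order and taking row products gives the invariant factors.

Invariant factors (smallest first, each dividing the next): x - 5, x - 5, (x - 5)^2, (x - 5)^2.

Check: the last factor (x - 5)^2 is the minimal polynomial, and the product (x - 5)^6 is the characteristic polynomial.

x - 5, x - 5, (x - 5)^2, (x - 5)^2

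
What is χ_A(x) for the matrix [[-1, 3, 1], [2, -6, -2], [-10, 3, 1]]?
χ_A(x) = x(x + 3)^2

xI - A = [[x + 1, -3, -1], [-2, x + 6, 2], [10, -3, x - 1]].

Expanding det(xI - A) along the first row:
det(xI - A) = + (x + 1)·det([[x + 6, 2], [-3, x - 1]]) - (-3)·det([[-2, 2], [10, x - 1]]) + (-1)·det([[-2, x + 6], [10, -3]]).

Evaluating gives χ_A(x) = x^3 + 6x^2 + 9x = x(x + 3)^2.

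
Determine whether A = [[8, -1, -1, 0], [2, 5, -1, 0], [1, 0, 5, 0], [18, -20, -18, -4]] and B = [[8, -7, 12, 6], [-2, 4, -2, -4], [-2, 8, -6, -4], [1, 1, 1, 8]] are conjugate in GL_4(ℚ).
Two matrices over a field are similar if and only if they have the same invariant factors.

Both A and B have characteristic polynomial (x - 6)^3(x + 4) and minimal polynomial (x - 6)^3(x + 4). Computing further, both have invariant factors (x - 6)^3(x + 4). Hence A and B are similar.

Yes.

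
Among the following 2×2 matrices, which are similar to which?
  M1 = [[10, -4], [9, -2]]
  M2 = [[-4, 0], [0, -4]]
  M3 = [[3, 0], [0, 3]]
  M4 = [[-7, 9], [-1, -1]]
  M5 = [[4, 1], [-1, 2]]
5 classes: {M1}, {M2}, {M3}, {M4}, {M5}

Characteristic polynomials: χ_{M1} = (x - 4)^2, χ_{M2} = (x + 4)^2, χ_{M3} = (x - 3)^2, χ_{M4} = (x + 4)^2, χ_{M5} = (x - 3)^2.

{M1}: invariant factors (x - 4)^2.

{M2}: invariant factors x + 4, x + 4.

{M3}: invariant factors x - 3, x - 3.

{M4}: invariant factors (x + 4)^2.

{M5}: invariant factors (x - 3)^2.

Matrices are similar if and only if their invariant-factor lists agree; the partition into similarity classes is {M1}, {M2}, {M3}, {M4}, {M5}.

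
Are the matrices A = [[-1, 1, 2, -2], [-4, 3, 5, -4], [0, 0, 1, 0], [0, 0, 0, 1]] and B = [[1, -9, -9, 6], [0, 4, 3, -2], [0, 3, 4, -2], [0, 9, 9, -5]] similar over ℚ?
Both have characteristic polynomial (x - 1)^4, but the minimal polynomial of A is (x - 1)^3 while the minimal polynomial of B is (x - 1)^2. The minimal polynomial is a similarity invariant, so A and B are not similar.

No.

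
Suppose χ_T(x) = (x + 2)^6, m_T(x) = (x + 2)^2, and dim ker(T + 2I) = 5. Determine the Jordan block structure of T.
Jordan blocks: (-2, 2), (-2, 1), (-2, 1), (-2, 1), (-2, 1)

λ = -2: algebraic multiplicity 6 (exponent in χ_T), largest block size 2 (exponent in m_T), 5 blocks (geometric multiplicity). These force block sizes [2, 1, 1, 1, 1].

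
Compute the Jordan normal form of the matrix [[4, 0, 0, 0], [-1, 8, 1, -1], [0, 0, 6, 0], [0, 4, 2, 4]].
J = [[4, 0, 0, 0], [0, 6, 1, 0], [0, 0, 6, 0], [0, 0, 0, 6]]

The characteristic polynomial is det(xI - A) = (x - 6)^3(x - 4), so the eigenvalues are 4 (algebraic multiplicity 1), 6 (algebraic multiplicity 3).

For λ = 4: algebraic multiplicity 1 gives one 1×1 block.

For λ = 6: rank(A - 6I) = 2, rank((A - 6I)^2) = 1. The eigenspace has dimension 4 - 2 = 2, so there are 2 Jordan blocks; the rank sequence gives block sizes [2, 1].

Assembling the blocks gives the Jordan form J above.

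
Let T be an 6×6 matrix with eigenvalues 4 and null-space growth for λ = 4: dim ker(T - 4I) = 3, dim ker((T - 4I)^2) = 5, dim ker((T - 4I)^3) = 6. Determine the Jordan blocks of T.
λ = 4: successive nullity increments [3, 2, 1] count blocks of size ≥ k; block sizes are [3, 2, 1].

Jordan blocks: (4, 3), (4, 2), (4, 1)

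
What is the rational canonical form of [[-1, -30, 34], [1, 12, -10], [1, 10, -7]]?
The invariant factors of A (the non-unit diagonal entries of the Smith normal form of xI - A over ℚ[x]) are (x - 2)(x^2 - 2x + 3), each dividing the next. The characteristic polynomial is their product, (x - 2)(x^2 - 2x + 3).

The rational canonical form is the block-diagonal matrix of companion matrices C(f_i):
R = [[0, 0, 6], [1, 0, -7], [0, 1, 4]].

Note the characteristic polynomial does not split into linear factors over ℚ, so A has no Jordan form over ℚ; the rational canonical form exists over any field.

R = [[0, 0, 6], [1, 0, -7], [0, 1, 4]]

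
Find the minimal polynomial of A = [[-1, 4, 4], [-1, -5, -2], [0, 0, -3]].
m_A(x) = (x + 3)^2

The characteristic polynomial factors as (x + 3)^3. The minimal polynomial is ∏(x - λ)^{k_λ} where k_λ is the size of the largest Jordan block at λ.

For λ = -3: rank(A + 3I) = 1, and the largest Jordan block has size 2 (the smallest k with rank((A + 3I)^k) = rank((A + 3I)^(k+1))).

So m_A(x) = (x + 3)^2.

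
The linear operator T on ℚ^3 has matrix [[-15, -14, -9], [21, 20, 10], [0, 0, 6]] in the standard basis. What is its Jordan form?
J = [[-1, 0, 0], [0, 6, 1], [0, 0, 6]]

The characteristic polynomial is det(xI - A) = (x - 6)^2(x + 1), so the eigenvalues are -1 (algebraic multiplicity 1), 6 (algebraic multiplicity 2).

For λ = -1: algebraic multiplicity 1 gives one 1×1 block.

For λ = 6: rank(A - 6I) = 2, rank((A - 6I)^2) = 1. The eigenspace has dimension 3 - 2 = 1, so there is 1 Jordan block; the rank sequence gives block sizes [2].

Assembling the blocks gives the Jordan form J above.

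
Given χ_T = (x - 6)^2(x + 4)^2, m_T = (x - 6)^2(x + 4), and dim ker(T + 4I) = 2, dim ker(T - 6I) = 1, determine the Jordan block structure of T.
Jordan blocks: (-4, 1), (-4, 1), (6, 2)

λ = -4: algebraic multiplicity 2 (exponent in χ_T), largest block size 1 (exponent in m_T), 2 blocks (geometric multiplicity). These force block sizes [1, 1].
λ = 6: algebraic multiplicity 2 (exponent in χ_T), largest block size 2 (exponent in m_T), 1 block (geometric multiplicity). This forces block sizes [2].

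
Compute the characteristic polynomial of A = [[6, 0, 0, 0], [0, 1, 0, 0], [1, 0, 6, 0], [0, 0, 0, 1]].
xI - A = [[x - 6, 0, 0, 0], [0, x - 1, 0, 0], [-1, 0, x - 6, 0], [0, 0, 0, x - 1]].

Expanding det(xI - A) along the first row:
det(xI - A) = + (x - 6)·det([[x - 1, 0, 0], [0, x - 6, 0], [0, 0, x - 1]]) - (0)·det([[0, 0, 0], [-1, x - 6, 0], [0, 0, x - 1]]) + (0)·det([[0, x - 1, 0], [-1, 0, 0], [0, 0, x - 1]]) - (0)·det([[0, x - 1, 0], [-1, 0, x - 6], [0, 0, 0]]).

Evaluating gives χ_A(x) = x^4 - 14x^3 + 61x^2 - 84x + 36 = (x - 6)^2(x - 1)^2.

χ_A(x) = (x - 6)^2(x - 1)^2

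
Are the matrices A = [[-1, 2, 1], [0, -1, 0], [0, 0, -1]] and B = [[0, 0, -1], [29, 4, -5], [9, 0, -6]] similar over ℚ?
No.

trace(A) = -3 but trace(B) = -2. The trace is a similarity invariant, so A and B are not similar.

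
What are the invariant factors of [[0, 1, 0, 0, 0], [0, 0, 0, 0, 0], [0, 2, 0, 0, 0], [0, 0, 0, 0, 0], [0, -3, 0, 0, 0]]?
x, x, x, x^2

The Jordan structure of A has elementary divisors x^2, x, x, x. Arranging the block sizes at each eigenvalue in decreasing order and taking row products gives the invariant factors.

Invariant factors (smallest first, each dividing the next): x, x, x, x^2.

Check: the last factor x^2 is the minimal polynomial, and the product x^5 is the characteristic polynomial.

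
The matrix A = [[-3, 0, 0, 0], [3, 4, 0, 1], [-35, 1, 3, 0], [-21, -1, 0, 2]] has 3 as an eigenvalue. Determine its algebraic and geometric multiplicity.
algebraic multiplicity 3, geometric multiplicity 1

The characteristic polynomial is (x - 3)^3(x + 3), so the factor x - 3 appears with exponent 3: the algebraic multiplicity is 3.

rank(A - 3I) = 3, so the eigenspace has dimension 4 - 3 = 1: the geometric multiplicity is 1.

Since 1 < 3, A is not diagonalizable.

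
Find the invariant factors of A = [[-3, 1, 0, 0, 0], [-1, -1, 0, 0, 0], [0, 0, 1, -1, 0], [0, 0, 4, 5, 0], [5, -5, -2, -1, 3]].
x - 3, (x - 3)^2(x + 2)^2

The Jordan structure of A has elementary divisors (x + 2)^2, (x - 3)^2, (x - 3). Arranging the block sizes at each eigenvalue in decreasing order and taking row products gives the invariant factors.

Invariant factors (smallest first, each dividing the next): x - 3, (x - 3)^2(x + 2)^2.

Check: the last factor (x - 3)^2(x + 2)^2 is the minimal polynomial, and the product (x - 3)^3(x + 2)^2 is the characteristic polynomial.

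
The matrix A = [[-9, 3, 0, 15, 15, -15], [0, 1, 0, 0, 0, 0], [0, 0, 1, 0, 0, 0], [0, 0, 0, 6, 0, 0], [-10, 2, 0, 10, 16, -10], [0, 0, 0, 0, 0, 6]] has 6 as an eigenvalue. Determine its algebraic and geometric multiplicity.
The characteristic polynomial is (x - 6)^3(x - 1)^3, so the factor x - 6 appears with exponent 3: the algebraic multiplicity is 3.

rank(A - 6I) = 3, so the eigenspace has dimension 6 - 3 = 3: the geometric multiplicity is 3.

algebraic multiplicity 3, geometric multiplicity 3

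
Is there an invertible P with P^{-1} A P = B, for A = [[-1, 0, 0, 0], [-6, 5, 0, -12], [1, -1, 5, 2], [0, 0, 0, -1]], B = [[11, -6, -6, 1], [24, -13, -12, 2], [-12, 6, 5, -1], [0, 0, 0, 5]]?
Two matrices over a field are similar if and only if they have the same invariant factors.

Both A and B have characteristic polynomial (x - 5)^2(x + 1)^2 and minimal polynomial (x - 5)^2(x + 1). Computing further, both have invariant factors x + 1, (x - 5)^2(x + 1). Hence A and B are similar.

Yes.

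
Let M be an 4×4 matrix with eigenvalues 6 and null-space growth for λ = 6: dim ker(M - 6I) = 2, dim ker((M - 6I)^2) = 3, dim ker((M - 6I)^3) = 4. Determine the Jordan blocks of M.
λ = 6: successive nullity increments [2, 1, 1] count blocks of size ≥ k; block sizes are [3, 1].

Jordan blocks: (6, 3), (6, 1)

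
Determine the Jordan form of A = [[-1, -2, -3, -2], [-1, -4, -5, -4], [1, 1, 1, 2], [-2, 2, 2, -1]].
J = [[-2, 0, 0, 0], [0, -1, 1, 0], [0, 0, -1, 0], [0, 0, 0, -1]]

The characteristic polynomial is det(xI - A) = (x + 1)^3(x + 2), so the eigenvalues are -2 (algebraic multiplicity 1), -1 (algebraic multiplicity 3).

For λ = -2: algebraic multiplicity 1 gives one 1×1 block.

For λ = -1: rank(A + I) = 2, rank((A + I)^2) = 1. The eigenspace has dimension 4 - 2 = 2, so there are 2 Jordan blocks; the rank sequence gives block sizes [2, 1].

Assembling the blocks gives the Jordan form J above.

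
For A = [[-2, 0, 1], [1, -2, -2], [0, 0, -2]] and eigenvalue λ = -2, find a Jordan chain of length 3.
We seek v_1 ∈ ker((A + 2I)^3) \ ker((A + 2I)^2), then set v_{i+1} = (A + 2I) v_i.

One such chain is v_1 = [[0, 0, 1]]^T, v_2 = [[1, -2, 0]]^T, v_3 = [[0, 1, 0]]^T. Check: (A + 2I) v_3 = [[0, 0, 0]]^T = 0.

v_1 = [[0, 0, 1]]^T, v_2 = [[1, -2, 0]]^T, v_3 = [[0, 1, 0]]^T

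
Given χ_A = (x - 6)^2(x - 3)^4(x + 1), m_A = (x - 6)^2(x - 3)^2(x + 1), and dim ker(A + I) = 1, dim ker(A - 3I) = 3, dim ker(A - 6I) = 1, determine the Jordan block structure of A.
λ = -1: algebraic multiplicity 1 (exponent in χ_A), largest block size 1 (exponent in m_A), 1 block (geometric multiplicity). This forces block sizes [1].
λ = 3: algebraic multiplicity 4 (exponent in χ_A), largest block size 2 (exponent in m_A), 3 blocks (geometric multiplicity). These force block sizes [2, 1, 1].
λ = 6: algebraic multiplicity 2 (exponent in χ_A), largest block size 2 (exponent in m_A), 1 block (geometric multiplicity). This forces block sizes [2].

Jordan blocks: (-1, 1), (3, 2), (3, 1), (3, 1), (6, 2)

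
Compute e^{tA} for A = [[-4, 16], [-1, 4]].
e^{tA} = [[1 - 4*t, 16*t], [-t, 4*t + 1]]

A has Jordan form J = [[0, 1], [0, 0]] with A = PJP^{-1}, so e^{tA} = P e^{tJ} P^{-1}.

For a Jordan block J_k(λ), e^{tJ_k(λ)} = e^{λt} · (I + tN + t^2 N^2/2! + ... + t^{k-1} N^{k-1}/(k-1)!) where N is the nilpotent superdiagonal part.

Assembling the blocks and conjugating back gives the entries of e^{tA} as shown above.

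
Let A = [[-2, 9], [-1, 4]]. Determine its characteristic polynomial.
χ_A(x) = (x - 1)^2

xI - A = [[x + 2, -9], [1, x - 4]].

Expanding det(xI - A) along the first row:
det(xI - A) = + (x + 2)·det([[x - 4]]) - (-9)·det([[1]]).

Evaluating gives χ_A(x) = x^2 - 2x + 1 = (x - 1)^2.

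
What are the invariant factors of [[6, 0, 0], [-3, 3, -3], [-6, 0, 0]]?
The Jordan structure of A has elementary divisors x, (x - 3), (x - 6). Arranging the block sizes at each eigenvalue in decreasing order and taking row products gives the invariant factors.

Invariant factors (smallest first, each dividing the next): x(x - 6)(x - 3).

Check: the last factor x(x - 6)(x - 3) is the minimal polynomial, and the product x(x - 6)(x - 3) is the characteristic polynomial.

x(x - 6)(x - 3)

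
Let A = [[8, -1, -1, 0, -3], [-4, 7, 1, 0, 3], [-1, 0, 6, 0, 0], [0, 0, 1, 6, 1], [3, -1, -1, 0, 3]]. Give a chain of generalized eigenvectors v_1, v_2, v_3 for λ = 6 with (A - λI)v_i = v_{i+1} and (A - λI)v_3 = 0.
v_1 = [[1, -2, 0, 0, 1]]^T, v_2 = [[1, -3, -1, 1, 2]]^T, v_3 = [[0, -2, -1, 1, 1]]^T

We seek v_1 ∈ ker((A - 6I)^3) \ ker((A - 6I)^2), then set v_{i+1} = (A - 6I) v_i.

One such chain is v_1 = [[1, -2, 0, 0, 1]]^T, v_2 = [[1, -3, -1, 1, 2]]^T, v_3 = [[0, -2, -1, 1, 1]]^T. Check: (A - 6I) v_3 = [[0, 0, 0, 0, 0]]^T = 0.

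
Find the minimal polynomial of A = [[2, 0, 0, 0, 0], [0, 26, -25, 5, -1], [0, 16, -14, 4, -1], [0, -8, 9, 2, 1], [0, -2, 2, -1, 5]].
m_A(x) = (x - 5)^3(x - 4)(x - 2)

The characteristic polynomial factors as (x - 5)^3(x - 4)(x - 2). The minimal polynomial is ∏(x - λ)^{k_λ} where k_λ is the size of the largest Jordan block at λ.

For λ = 2: rank(A - 2I) = 4, and the largest Jordan block has size 1 (the smallest k with rank((A - 2I)^k) = rank((A - 2I)^(k+1))).
For λ = 4: rank(A - 4I) = 4, and the largest Jordan block has size 1 (the smallest k with rank((A - 4I)^k) = rank((A - 4I)^(k+1))).
For λ = 5: rank(A - 5I) = 4, and the largest Jordan block has size 3 (the smallest k with rank((A - 5I)^k) = rank((A - 5I)^(k+1))).

So m_A(x) = (x - 5)^3(x - 4)(x - 2).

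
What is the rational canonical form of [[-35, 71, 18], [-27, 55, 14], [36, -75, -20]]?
R = [[0, 0, 4], [1, 0, 6], [0, 1, 0]]

The invariant factors of A (the non-unit diagonal entries of the Smith normal form of xI - A over ℚ[x]) are (x + 2)(x^2 - 2x - 2), each dividing the next. The characteristic polynomial is their product, (x + 2)(x^2 - 2x - 2).

The rational canonical form is the block-diagonal matrix of companion matrices C(f_i):
R = [[0, 0, 4], [1, 0, 6], [0, 1, 0]].

Note the characteristic polynomial does not split into linear factors over ℚ, so A has no Jordan form over ℚ; the rational canonical form exists over any field.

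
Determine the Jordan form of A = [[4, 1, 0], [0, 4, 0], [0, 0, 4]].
J = [[4, 1, 0], [0, 4, 0], [0, 0, 4]]

The characteristic polynomial is det(xI - A) = (x - 4)^3, so the eigenvalues are 4 (algebraic multiplicity 3).

For λ = 4: rank(A - 4I) = 1, rank((A - 4I)^2) = 0. The eigenspace has dimension 3 - 1 = 2, so there are 2 Jordan blocks; the rank sequence gives block sizes [2, 1].

Assembling the blocks gives the Jordan form J above.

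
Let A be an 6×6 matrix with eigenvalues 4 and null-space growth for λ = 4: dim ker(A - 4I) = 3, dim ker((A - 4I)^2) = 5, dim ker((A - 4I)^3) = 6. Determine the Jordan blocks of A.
Jordan blocks: (4, 3), (4, 2), (4, 1)

λ = 4: successive nullity increments [3, 2, 1] count blocks of size ≥ k; block sizes are [3, 2, 1].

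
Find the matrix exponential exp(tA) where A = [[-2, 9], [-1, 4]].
e^{tA} = [[(1 - 3*t)*e^{t}, 9*t*e^{t}], [-t*e^{t}, (3*t + 1)*e^{t}]]

A has Jordan form J = [[1, 1], [0, 1]] with A = PJP^{-1}, so e^{tA} = P e^{tJ} P^{-1}.

For a Jordan block J_k(λ), e^{tJ_k(λ)} = e^{λt} · (I + tN + t^2 N^2/2! + ... + t^{k-1} N^{k-1}/(k-1)!) where N is the nilpotent superdiagonal part.

Assembling the blocks and conjugating back gives the entries of e^{tA} as shown above.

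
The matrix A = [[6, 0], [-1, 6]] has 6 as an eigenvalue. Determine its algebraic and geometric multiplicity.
The characteristic polynomial is (x - 6)^2, so the factor x - 6 appears with exponent 2: the algebraic multiplicity is 2.

rank(A - 6I) = 1, so the eigenspace has dimension 2 - 1 = 1: the geometric multiplicity is 1.

Since 1 < 2, A is not diagonalizable.

algebraic multiplicity 2, geometric multiplicity 1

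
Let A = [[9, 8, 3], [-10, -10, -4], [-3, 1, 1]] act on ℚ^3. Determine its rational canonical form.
R = [[0, 0, 2], [1, 0, -2], [0, 1, 0]]

The invariant factors of A (the non-unit diagonal entries of the Smith normal form of xI - A over ℚ[x]) are x^3 + 2x - 2, each dividing the next. The characteristic polynomial is their product, x^3 + 2x - 2.

The rational canonical form is the block-diagonal matrix of companion matrices C(f_i):
R = [[0, 0, 2], [1, 0, -2], [0, 1, 0]].

Note the characteristic polynomial does not split into linear factors over ℚ, so A has no Jordan form over ℚ; the rational canonical form exists over any field.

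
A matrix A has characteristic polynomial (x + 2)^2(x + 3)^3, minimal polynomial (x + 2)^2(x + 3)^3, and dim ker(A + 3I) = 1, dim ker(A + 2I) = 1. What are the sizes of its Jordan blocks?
λ = -3: algebraic multiplicity 3 (exponent in χ_A), largest block size 3 (exponent in m_A), 1 block (geometric multiplicity). This forces block sizes [3].
λ = -2: algebraic multiplicity 2 (exponent in χ_A), largest block size 2 (exponent in m_A), 1 block (geometric multiplicity). This forces block sizes [2].

Jordan blocks: (-3, 3), (-2, 2)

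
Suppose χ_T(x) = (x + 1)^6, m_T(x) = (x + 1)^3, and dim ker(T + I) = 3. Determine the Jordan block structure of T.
Jordan blocks: (-1, 3), (-1, 2), (-1, 1)

λ = -1: algebraic multiplicity 6 (exponent in χ_T), largest block size 3 (exponent in m_T), 3 blocks (geometric multiplicity). These force block sizes [3, 2, 1].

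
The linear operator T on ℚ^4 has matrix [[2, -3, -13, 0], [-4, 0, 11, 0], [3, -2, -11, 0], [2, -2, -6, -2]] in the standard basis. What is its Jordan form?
J = [[-3, 1, 0, 0], [0, -3, 1, 0], [0, 0, -3, 0], [0, 0, 0, -2]]

The characteristic polynomial is det(xI - A) = (x + 2)(x + 3)^3, so the eigenvalues are -3 (algebraic multiplicity 3), -2 (algebraic multiplicity 1).

For λ = -3: rank(A + 3I) = 3, rank((A + 3I)^2) = 2, rank((A + 3I)^3) = 1. The eigenspace has dimension 4 - 3 = 1, so there is 1 Jordan block; the rank sequence gives block sizes [3].

For λ = -2: algebraic multiplicity 1 gives one 1×1 block.

Assembling the blocks gives the Jordan form J above.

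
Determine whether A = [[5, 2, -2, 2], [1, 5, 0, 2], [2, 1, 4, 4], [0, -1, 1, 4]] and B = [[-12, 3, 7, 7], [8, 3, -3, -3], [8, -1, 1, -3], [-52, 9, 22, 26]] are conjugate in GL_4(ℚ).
Both have characteristic polynomial (x - 5)^2(x - 4)^2, but the minimal polynomial of A is (x - 5)^2(x - 4)^2 while the minimal polynomial of B is (x - 5)^2(x - 4). The minimal polynomial is a similarity invariant, so A and B are not similar.

No.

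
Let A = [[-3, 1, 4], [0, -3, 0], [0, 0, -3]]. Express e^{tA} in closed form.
e^{tA} = [[e^{-3*t}, t*e^{-3*t}, 4*t*e^{-3*t}], [0, e^{-3*t}, 0], [0, 0, e^{-3*t}]]

A has Jordan form J = [[-3, 1, 0], [0, -3, 0], [0, 0, -3]] with A = PJP^{-1}, so e^{tA} = P e^{tJ} P^{-1}.

For a Jordan block J_k(λ), e^{tJ_k(λ)} = e^{λt} · (I + tN + t^2 N^2/2! + ... + t^{k-1} N^{k-1}/(k-1)!) where N is the nilpotent superdiagonal part.

Assembling the blocks and conjugating back gives the entries of e^{tA} as shown above.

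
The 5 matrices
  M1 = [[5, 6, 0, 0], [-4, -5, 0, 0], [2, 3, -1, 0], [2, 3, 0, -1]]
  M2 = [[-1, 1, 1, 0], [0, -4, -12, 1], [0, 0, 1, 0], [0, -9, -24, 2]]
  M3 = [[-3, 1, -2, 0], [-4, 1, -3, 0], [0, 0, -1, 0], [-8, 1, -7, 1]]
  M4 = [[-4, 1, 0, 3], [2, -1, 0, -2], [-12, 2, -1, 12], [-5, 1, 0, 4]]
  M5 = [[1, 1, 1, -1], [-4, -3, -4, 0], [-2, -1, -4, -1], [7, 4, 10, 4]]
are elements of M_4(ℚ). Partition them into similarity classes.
2 classes: {M1, M4}, {M2, M3, M5}

Characteristic polynomials: χ_{M1} = (x - 1)(x + 1)^3, χ_{M2} = (x - 1)(x + 1)^3, χ_{M3} = (x - 1)(x + 1)^3, χ_{M4} = (x - 1)(x + 1)^3, χ_{M5} = (x - 1)(x + 1)^3.

{M1, M4}: invariant factors x + 1, (x - 1)(x + 1)^2.

{M2, M3, M5}: invariant factors (x - 1)(x + 1)^3.

Matrices are similar if and only if their invariant-factor lists agree; the partition into similarity classes is {M1, M4}, {M2, M3, M5}.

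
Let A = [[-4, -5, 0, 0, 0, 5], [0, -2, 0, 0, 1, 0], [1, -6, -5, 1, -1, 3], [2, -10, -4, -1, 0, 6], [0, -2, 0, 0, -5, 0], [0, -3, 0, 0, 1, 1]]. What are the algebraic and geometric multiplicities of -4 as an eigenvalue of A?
The characteristic polynomial is (x - 1)(x + 3)^3(x + 4)^2, so the factor x + 4 appears with exponent 2: the algebraic multiplicity is 2.

rank(A + 4I) = 4, so the eigenspace has dimension 6 - 4 = 2: the geometric multiplicity is 2.

algebraic multiplicity 2, geometric multiplicity 2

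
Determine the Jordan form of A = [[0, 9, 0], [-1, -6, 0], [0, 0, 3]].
The characteristic polynomial is det(xI - A) = (x - 3)(x + 3)^2, so the eigenvalues are -3 (algebraic multiplicity 2), 3 (algebraic multiplicity 1).

For λ = -3: rank(A + 3I) = 2, rank((A + 3I)^2) = 1. The eigenspace has dimension 3 - 2 = 1, so there is 1 Jordan block; the rank sequence gives block sizes [2].

For λ = 3: algebraic multiplicity 1 gives one 1×1 block.

Assembling the blocks gives the Jordan form J above.

J = [[-3, 1, 0], [0, -3, 0], [0, 0, 3]]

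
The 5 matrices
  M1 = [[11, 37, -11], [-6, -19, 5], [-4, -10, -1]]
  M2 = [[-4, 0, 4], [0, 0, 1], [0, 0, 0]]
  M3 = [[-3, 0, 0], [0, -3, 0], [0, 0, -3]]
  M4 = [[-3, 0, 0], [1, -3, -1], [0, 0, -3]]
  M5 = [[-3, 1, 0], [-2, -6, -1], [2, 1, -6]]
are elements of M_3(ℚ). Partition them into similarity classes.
5 classes: {M1}, {M2}, {M3}, {M4}, {M5}

Characteristic polynomials: χ_{M1} = (x + 3)^3, χ_{M2} = x^2(x + 4), χ_{M3} = (x + 3)^3, χ_{M4} = (x + 3)^3, χ_{M5} = (x + 5)^3.

{M1}: invariant factors (x + 3)^3.

{M2}: invariant factors x^2(x + 4).

{M3}: invariant factors x + 3, x + 3, x + 3.

{M4}: invariant factors x + 3, (x + 3)^2.

{M5}: invariant factors (x + 5)^3.

Matrices are similar if and only if their invariant-factor lists agree; the partition into similarity classes is {M1}, {M2}, {M3}, {M4}, {M5}.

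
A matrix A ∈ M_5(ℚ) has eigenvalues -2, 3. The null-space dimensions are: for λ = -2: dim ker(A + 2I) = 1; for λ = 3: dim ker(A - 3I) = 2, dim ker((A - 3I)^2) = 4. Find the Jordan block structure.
λ = -2: successive nullity increments [1] count blocks of size ≥ k; block sizes are [1].
λ = 3: successive nullity increments [2, 2] count blocks of size ≥ k; block sizes are [2, 2].

Jordan blocks: (-2, 1), (3, 2), (3, 2)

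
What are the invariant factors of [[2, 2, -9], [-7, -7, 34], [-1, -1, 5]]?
x^3

The Jordan structure of A has elementary divisors x^3. Arranging the block sizes at each eigenvalue in decreasing order and taking row products gives the invariant factors.

Invariant factors (smallest first, each dividing the next): x^3.

Check: the last factor x^3 is the minimal polynomial, and the product x^3 is the characteristic polynomial.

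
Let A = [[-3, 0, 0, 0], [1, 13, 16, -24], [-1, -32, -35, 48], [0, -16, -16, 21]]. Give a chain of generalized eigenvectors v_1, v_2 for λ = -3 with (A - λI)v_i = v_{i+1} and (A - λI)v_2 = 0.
We seek v_1 ∈ ker((A + 3I)^2) \ ker(A + 3I), then set v_{i+1} = (A + 3I) v_i.

One such chain is v_1 = [[1, 1, -1, 0]]^T, v_2 = [[0, 1, -1, 0]]^T. Check: (A + 3I) v_2 = [[0, 0, 0, 0]]^T = 0.

v_1 = [[1, 1, -1, 0]]^T, v_2 = [[0, 1, -1, 0]]^T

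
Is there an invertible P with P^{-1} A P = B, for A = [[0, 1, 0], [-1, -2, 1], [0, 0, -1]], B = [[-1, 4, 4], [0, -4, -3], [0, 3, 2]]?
Both have characteristic polynomial (x + 1)^3, but the minimal polynomial of A is (x + 1)^3 while the minimal polynomial of B is (x + 1)^2. The minimal polynomial is a similarity invariant, so A and B are not similar.

No.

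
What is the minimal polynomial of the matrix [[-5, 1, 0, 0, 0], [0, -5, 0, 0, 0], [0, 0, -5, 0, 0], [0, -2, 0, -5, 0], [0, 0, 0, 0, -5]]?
The characteristic polynomial factors as (x + 5)^5. The minimal polynomial is ∏(x - λ)^{k_λ} where k_λ is the size of the largest Jordan block at λ.

For λ = -5: rank(A + 5I) = 1, and the largest Jordan block has size 2 (the smallest k with rank((A + 5I)^k) = rank((A + 5I)^(k+1))).

So m_A(x) = (x + 5)^2.

m_A(x) = (x + 5)^2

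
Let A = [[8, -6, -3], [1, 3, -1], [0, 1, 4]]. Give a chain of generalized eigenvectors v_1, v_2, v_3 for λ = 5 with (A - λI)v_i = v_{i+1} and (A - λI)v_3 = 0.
We seek v_1 ∈ ker((A - 5I)^3) \ ker((A - 5I)^2), then set v_{i+1} = (A - 5I) v_i.

One such chain is v_1 = [[4, 1, 1]]^T, v_2 = [[3, 1, 0]]^T, v_3 = [[3, 1, 1]]^T. Check: (A - 5I) v_3 = [[0, 0, 0]]^T = 0.

v_1 = [[4, 1, 1]]^T, v_2 = [[3, 1, 0]]^T, v_3 = [[3, 1, 1]]^T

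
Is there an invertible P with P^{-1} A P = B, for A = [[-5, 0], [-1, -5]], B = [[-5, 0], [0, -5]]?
Both have characteristic polynomial (x + 5)^2, but the minimal polynomial of A is (x + 5)^2 while the minimal polynomial of B is x + 5. The minimal polynomial is a similarity invariant, so A and B are not similar.

No.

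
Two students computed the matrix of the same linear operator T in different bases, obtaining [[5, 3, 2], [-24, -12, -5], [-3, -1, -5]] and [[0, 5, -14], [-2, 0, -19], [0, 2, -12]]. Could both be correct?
Two matrices over a field are similar if and only if they have the same invariant factors.

Both A and B have characteristic polynomial (x + 4)^3 and minimal polynomial (x + 4)^3. Computing further, both have invariant factors (x + 4)^3. Hence A and B are similar.

Yes.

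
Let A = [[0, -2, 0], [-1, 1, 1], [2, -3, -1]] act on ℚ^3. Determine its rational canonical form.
R = [[0, 0, -2], [1, 0, 0], [0, 1, 0]]

The invariant factors of A (the non-unit diagonal entries of the Smith normal form of xI - A over ℚ[x]) are x^3 + 2, each dividing the next. The characteristic polynomial is their product, x^3 + 2.

The rational canonical form is the block-diagonal matrix of companion matrices C(f_i):
R = [[0, 0, -2], [1, 0, 0], [0, 1, 0]].

Note the characteristic polynomial does not split into linear factors over ℚ, so A has no Jordan form over ℚ; the rational canonical form exists over any field.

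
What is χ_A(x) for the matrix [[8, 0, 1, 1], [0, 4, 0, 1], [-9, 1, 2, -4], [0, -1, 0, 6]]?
χ_A(x) = (x - 5)^4

xI - A = [[x - 8, 0, -1, -1], [0, x - 4, 0, -1], [9, -1, x - 2, 4], [0, 1, 0, x - 6]].

Expanding det(xI - A) along the first row:
det(xI - A) = + (x - 8)·det([[x - 4, 0, -1], [-1, x - 2, 4], [1, 0, x - 6]]) - (0)·det([[0, 0, -1], [9, x - 2, 4], [0, 0, x - 6]]) + (-1)·det([[0, x - 4, -1], [9, -1, 4], [0, 1, x - 6]]) - (-1)·det([[0, x - 4, 0], [9, -1, x - 2], [0, 1, 0]]).

Evaluating gives χ_A(x) = x^4 - 20x^3 + 150x^2 - 500x + 625 = (x - 5)^4.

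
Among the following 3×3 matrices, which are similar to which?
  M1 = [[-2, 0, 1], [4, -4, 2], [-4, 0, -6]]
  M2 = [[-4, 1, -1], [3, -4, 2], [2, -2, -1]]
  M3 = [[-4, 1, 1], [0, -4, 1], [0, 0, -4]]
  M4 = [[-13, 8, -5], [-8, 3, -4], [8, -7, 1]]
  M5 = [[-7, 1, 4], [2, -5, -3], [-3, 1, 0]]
3 classes: {M1}, {M2, M4}, {M3, M5}

Characteristic polynomials: χ_{M1} = (x + 4)^3, χ_{M2} = (x + 3)^3, χ_{M3} = (x + 4)^3, χ_{M4} = (x + 3)^3, χ_{M5} = (x + 4)^3.

{M1}: invariant factors x + 4, (x + 4)^2.

{M2, M4}: invariant factors (x + 3)^3.

{M3, M5}: invariant factors (x + 4)^3.

Matrices are similar if and only if their invariant-factor lists agree; the partition into similarity classes is {M1}, {M2, M4}, {M3, M5}.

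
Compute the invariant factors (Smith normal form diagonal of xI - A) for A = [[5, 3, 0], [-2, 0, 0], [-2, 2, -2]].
The Jordan structure of A has elementary divisors (x + 2), (x - 2), (x - 3). Arranging the block sizes at each eigenvalue in decreasing order and taking row products gives the invariant factors.

Invariant factors (smallest first, each dividing the next): (x - 3)(x - 2)(x + 2).

Check: the last factor (x - 3)(x - 2)(x + 2) is the minimal polynomial, and the product (x - 3)(x - 2)(x + 2) is the characteristic polynomial.

(x - 3)(x - 2)(x + 2)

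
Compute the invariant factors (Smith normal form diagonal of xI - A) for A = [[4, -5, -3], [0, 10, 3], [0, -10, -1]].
(x - 5)(x - 4)^2

The Jordan structure of A has elementary divisors (x - 4)^2, (x - 5). Arranging the block sizes at each eigenvalue in decreasing order and taking row products gives the invariant factors.

Invariant factors (smallest first, each dividing the next): (x - 5)(x - 4)^2.

Check: the last factor (x - 5)(x - 4)^2 is the minimal polynomial, and the product (x - 5)(x - 4)^2 is the characteristic polynomial.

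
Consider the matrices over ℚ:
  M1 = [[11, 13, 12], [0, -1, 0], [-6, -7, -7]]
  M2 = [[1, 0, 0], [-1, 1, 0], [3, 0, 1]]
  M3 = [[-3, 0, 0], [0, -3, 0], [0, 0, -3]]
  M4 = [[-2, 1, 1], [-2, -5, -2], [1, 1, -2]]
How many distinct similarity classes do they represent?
4 classes: {M1}, {M2}, {M3}, {M4}

Characteristic polynomials: χ_{M1} = (x - 5)(x + 1)^2, χ_{M2} = (x - 1)^3, χ_{M3} = (x + 3)^3, χ_{M4} = (x + 3)^3.

{M1}: invariant factors (x - 5)(x + 1)^2.

{M2}: invariant factors x - 1, (x - 1)^2.

{M3}: invariant factors x + 3, x + 3, x + 3.

{M4}: invariant factors x + 3, (x + 3)^2.

Matrices are similar if and only if their invariant-factor lists agree; the partition into similarity classes is {M1}, {M2}, {M3}, {M4}.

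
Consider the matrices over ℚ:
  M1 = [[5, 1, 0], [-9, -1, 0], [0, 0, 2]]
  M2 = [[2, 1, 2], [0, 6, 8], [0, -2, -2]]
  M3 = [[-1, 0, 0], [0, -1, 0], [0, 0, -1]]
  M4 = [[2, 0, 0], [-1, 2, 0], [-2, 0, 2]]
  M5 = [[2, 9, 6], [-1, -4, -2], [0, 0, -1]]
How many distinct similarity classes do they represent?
3 classes: {M1, M2, M4}, {M3}, {M5}

Characteristic polynomials: χ_{M1} = (x - 2)^3, χ_{M2} = (x - 2)^3, χ_{M3} = (x + 1)^3, χ_{M4} = (x - 2)^3, χ_{M5} = (x + 1)^3.

{M1, M2, M4}: invariant factors x - 2, (x - 2)^2.

{M3}: invariant factors x + 1, x + 1, x + 1.

{M5}: invariant factors x + 1, (x + 1)^2.

Matrices are similar if and only if their invariant-factor lists agree; the partition into similarity classes is {M1, M2, M4}, {M3}, {M5}.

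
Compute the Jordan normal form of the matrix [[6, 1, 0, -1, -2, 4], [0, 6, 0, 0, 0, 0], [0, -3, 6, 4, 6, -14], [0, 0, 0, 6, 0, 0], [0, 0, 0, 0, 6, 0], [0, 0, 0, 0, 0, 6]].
J = [[6, 1, 0, 0, 0, 0], [0, 6, 0, 0, 0, 0], [0, 0, 6, 1, 0, 0], [0, 0, 0, 6, 0, 0], [0, 0, 0, 0, 6, 0], [0, 0, 0, 0, 0, 6]]

The characteristic polynomial is det(xI - A) = (x - 6)^6, so the eigenvalues are 6 (algebraic multiplicity 6).

For λ = 6: rank(A - 6I) = 2, rank((A - 6I)^2) = 0. The eigenspace has dimension 6 - 2 = 4, so there are 4 Jordan blocks; the rank sequence gives block sizes [2, 2, 1, 1].

Assembling the blocks gives the Jordan form J above.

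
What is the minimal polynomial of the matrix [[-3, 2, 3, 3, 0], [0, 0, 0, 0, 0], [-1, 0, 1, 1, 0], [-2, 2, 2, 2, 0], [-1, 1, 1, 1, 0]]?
The characteristic polynomial factors as x^5. The minimal polynomial is ∏(x - λ)^{k_λ} where k_λ is the size of the largest Jordan block at λ.

For λ = 0: rank(A) = 2, and the largest Jordan block has size 2 (the smallest k with rank(A^k) = rank(A^(k+1))).

So m_A(x) = x^2.

m_A(x) = x^2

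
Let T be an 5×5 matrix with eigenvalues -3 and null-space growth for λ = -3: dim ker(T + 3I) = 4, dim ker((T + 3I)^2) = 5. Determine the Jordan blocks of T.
Jordan blocks: (-3, 2), (-3, 1), (-3, 1), (-3, 1)

λ = -3: successive nullity increments [4, 1] count blocks of size ≥ k; block sizes are [2, 1, 1, 1].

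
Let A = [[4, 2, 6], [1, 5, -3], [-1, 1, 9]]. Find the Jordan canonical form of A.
J = [[6, 1, 0], [0, 6, 0], [0, 0, 6]]

The characteristic polynomial is det(xI - A) = (x - 6)^3, so the eigenvalues are 6 (algebraic multiplicity 3).

For λ = 6: rank(A - 6I) = 1, rank((A - 6I)^2) = 0. The eigenspace has dimension 3 - 1 = 2, so there are 2 Jordan blocks; the rank sequence gives block sizes [2, 1].

Assembling the blocks gives the Jordan form J above.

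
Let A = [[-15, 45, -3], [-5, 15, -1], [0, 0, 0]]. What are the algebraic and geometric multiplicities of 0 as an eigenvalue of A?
The characteristic polynomial is x^3, so the factor x appears with exponent 3: the algebraic multiplicity is 3.

rank(A) = 1, so the eigenspace has dimension 3 - 1 = 2: the geometric multiplicity is 2.

Since 2 < 3, A is not diagonalizable.

algebraic multiplicity 3, geometric multiplicity 2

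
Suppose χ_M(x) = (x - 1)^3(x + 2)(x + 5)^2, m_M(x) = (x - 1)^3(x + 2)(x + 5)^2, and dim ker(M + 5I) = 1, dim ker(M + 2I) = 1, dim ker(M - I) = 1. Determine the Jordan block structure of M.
Jordan blocks: (-5, 2), (-2, 1), (1, 3)

λ = -5: algebraic multiplicity 2 (exponent in χ_M), largest block size 2 (exponent in m_M), 1 block (geometric multiplicity). This forces block sizes [2].
λ = -2: algebraic multiplicity 1 (exponent in χ_M), largest block size 1 (exponent in m_M), 1 block (geometric multiplicity). This forces block sizes [1].
λ = 1: algebraic multiplicity 3 (exponent in χ_M), largest block size 3 (exponent in m_M), 1 block (geometric multiplicity). This forces block sizes [3].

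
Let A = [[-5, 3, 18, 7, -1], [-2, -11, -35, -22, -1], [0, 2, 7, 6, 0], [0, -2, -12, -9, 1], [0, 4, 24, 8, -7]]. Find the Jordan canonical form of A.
J = [[-5, 1, 0, 0, 0], [0, -5, 1, 0, 0], [0, 0, -5, 0, 0], [0, 0, 0, -5, 1], [0, 0, 0, 0, -5]]

The characteristic polynomial is det(xI - A) = (x + 5)^5, so the eigenvalues are -5 (algebraic multiplicity 5).

For λ = -5: rank(A + 5I) = 3, rank((A + 5I)^2) = 1, rank((A + 5I)^3) = 0. The eigenspace has dimension 5 - 3 = 2, so there are 2 Jordan blocks; the rank sequence gives block sizes [3, 2].

Assembling the blocks gives the Jordan form J above.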